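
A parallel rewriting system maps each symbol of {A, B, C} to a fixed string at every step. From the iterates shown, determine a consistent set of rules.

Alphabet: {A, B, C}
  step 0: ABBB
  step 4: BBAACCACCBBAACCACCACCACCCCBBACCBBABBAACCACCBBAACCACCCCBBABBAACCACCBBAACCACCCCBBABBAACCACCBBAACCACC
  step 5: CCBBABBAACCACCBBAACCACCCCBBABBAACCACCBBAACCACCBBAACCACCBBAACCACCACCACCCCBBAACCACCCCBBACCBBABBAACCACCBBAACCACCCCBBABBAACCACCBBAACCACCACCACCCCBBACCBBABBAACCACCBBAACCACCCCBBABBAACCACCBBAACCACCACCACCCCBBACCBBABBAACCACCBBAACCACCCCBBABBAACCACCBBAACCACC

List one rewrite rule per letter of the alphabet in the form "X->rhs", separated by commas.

  step 4 ⇒ step 5: BBAACCACCBBAACCACCACCACCCCBBACCBBABBAACCACCBBAACCACCCCBBABBAACCACCBBAACCACCCCBBABBAACCACCBBAACCACC ⇒ C·C·BBA·BBA·ACC·ACC·BBA·ACC·ACC·C·C·BBA·BBA·ACC·ACC·BBA·ACC·ACC·BBA·ACC·ACC·BBA·ACC·ACC·ACC·ACC·C·C·BBA·ACC·ACC·C·C·BBA·C·C·BBA·BBA·ACC·ACC·BBA·ACC·ACC·C·C·BBA·BBA·ACC·ACC·BBA·ACC·ACC·ACC·ACC·C·C·BBA·C·C·BBA·BBA·ACC·ACC·BBA·ACC·ACC·C·C·BBA·BBA·ACC·ACC·BBA·ACC·ACC·ACC·ACC·C·C·BBA·C·C·BBA·BBA·ACC·ACC·BBA·ACC·ACC·C·C·BBA·BBA·ACC·ACC·BBA·ACC·ACC
    A ↦ BBA
    B ↦ C
    C ↦ ACC

A->BBA, B->C, C->ACC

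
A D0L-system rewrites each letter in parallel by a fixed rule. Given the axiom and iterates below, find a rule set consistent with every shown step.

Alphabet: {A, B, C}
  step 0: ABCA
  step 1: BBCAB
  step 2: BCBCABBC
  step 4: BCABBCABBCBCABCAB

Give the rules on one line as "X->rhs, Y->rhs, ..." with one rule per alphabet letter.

A->B, B->BC, C->A

  step 1 ⇒ step 2: BBCAB ⇒ BC·BC·A·B·BC
    A ↦ B
    B ↦ BC
    C ↦ A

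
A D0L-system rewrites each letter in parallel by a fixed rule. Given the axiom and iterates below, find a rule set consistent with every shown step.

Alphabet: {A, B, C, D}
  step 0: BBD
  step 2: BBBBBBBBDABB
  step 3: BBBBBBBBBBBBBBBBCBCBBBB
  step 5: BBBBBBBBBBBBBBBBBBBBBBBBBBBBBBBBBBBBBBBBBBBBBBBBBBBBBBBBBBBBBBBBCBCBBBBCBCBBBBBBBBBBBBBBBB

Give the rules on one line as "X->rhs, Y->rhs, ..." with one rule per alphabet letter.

A->C, B->BB, C->DA, D->CB

  step 2 ⇒ step 3: BBBBBBBBDABB ⇒ BB·BB·BB·BB·BB·BB·BB·BB·CB·C·BB·BB
    A ↦ C
    B ↦ BB
    D ↦ CB
    C ↦ DA  (constrained at step 3)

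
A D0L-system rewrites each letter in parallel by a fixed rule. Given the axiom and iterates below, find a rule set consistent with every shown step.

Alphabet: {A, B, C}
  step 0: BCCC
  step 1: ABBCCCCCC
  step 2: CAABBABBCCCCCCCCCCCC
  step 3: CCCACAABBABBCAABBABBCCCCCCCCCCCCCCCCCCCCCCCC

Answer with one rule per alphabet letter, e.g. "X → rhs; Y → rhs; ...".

A->CA, B->ABB, C->CC

  step 2 ⇒ step 3: CAABBABBCCCCCCCCCCCC ⇒ CC·CA·CA·ABB·ABB·CA·ABB·ABB·CC·CC·CC·CC·CC·CC·CC·CC·CC·CC·CC·CC
    A ↦ CA
    B ↦ ABB
    C ↦ CC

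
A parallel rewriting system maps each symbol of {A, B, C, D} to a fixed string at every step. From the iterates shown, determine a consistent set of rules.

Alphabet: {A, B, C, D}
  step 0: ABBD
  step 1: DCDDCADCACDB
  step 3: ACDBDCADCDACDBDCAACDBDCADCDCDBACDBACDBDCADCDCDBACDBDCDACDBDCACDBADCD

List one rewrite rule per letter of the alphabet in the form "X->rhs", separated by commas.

  step 0 ⇒ step 1: ABBD ⇒ DCD·DCA·DCA·CDB
    A ↦ DCD
    B ↦ DCA
    D ↦ CDB
    C ↦ A  (constrained at step 1)

A->DCD, B->DCA, C->A, D->CDB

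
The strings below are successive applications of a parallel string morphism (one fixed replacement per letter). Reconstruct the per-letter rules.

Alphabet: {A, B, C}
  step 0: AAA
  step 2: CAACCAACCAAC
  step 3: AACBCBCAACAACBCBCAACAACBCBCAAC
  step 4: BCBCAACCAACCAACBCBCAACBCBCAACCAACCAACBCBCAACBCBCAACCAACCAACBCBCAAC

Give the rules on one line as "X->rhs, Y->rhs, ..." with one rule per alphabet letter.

A->BC, B->C, C->AAC

  step 3 ⇒ step 4: AACBCBCAACAACBCBCAACAACBCBCAAC ⇒ BC·BC·AAC·C·AAC·C·AAC·BC·BC·AAC·BC·BC·AAC·C·AAC·C·AAC·BC·BC·AAC·BC·BC·AAC·C·AAC·C·AAC·BC·BC·AAC
    A ↦ BC
    B ↦ C
    C ↦ AAC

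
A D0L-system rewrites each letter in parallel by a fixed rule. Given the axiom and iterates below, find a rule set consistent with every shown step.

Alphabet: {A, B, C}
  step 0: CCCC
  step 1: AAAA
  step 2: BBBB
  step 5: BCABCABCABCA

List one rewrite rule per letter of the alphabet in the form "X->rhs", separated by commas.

  step 1 ⇒ step 2: AAAA ⇒ B·B·B·B
    A ↦ B
    B ↦ CA  (constrained at step 2)
  step 0 ⇒ step 1: CCCC ⇒ A·A·A·A
    C ↦ A

A->B, B->CA, C->A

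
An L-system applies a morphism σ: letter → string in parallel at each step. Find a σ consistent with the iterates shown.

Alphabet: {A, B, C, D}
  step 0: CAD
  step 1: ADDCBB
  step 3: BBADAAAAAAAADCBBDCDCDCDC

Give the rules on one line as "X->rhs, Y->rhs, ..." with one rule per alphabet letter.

  step 0 ⇒ step 1: CAD ⇒ AD·DC·BB
    A ↦ DC
    C ↦ AD
    D ↦ BB
    B ↦ AA  (constrained at step 1)

A->DC, B->AA, C->AD, D->BB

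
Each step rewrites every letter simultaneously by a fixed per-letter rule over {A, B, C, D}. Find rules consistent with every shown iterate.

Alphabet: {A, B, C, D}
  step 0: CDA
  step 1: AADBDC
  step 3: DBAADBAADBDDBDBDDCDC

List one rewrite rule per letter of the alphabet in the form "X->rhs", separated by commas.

  step 0 ⇒ step 1: CDA ⇒ AA·DB·DC
    A ↦ DC
    C ↦ AA
    D ↦ DB
    B ↦ D  (constrained at step 1)

A->DC, B->D, C->AA, D->DB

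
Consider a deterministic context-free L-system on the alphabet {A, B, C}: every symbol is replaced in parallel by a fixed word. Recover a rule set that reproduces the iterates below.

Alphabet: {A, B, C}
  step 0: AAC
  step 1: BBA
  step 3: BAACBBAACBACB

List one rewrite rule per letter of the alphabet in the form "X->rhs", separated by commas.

  step 0 ⇒ step 1: AAC ⇒ B·B·A
    A ↦ B
    C ↦ A
    B ↦ ACB  (constrained at step 1)

A->B, B->ACB, C->A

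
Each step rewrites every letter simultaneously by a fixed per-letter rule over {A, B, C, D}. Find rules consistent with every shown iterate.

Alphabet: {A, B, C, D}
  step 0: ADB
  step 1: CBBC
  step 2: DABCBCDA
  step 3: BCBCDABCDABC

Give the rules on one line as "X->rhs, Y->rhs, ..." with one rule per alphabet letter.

  step 2 ⇒ step 3: DABCBCDA ⇒ B·C·BC·DA·BC·DA·B·C
    A ↦ C
    B ↦ BC
    C ↦ DA
    D ↦ B

A->C, B->BC, C->DA, D->B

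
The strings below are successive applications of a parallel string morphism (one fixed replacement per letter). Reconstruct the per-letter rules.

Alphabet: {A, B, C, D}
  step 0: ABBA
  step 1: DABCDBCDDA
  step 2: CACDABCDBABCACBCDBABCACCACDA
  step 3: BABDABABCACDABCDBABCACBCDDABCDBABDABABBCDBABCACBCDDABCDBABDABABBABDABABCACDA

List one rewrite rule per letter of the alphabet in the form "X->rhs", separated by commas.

A->DA, B->BCD, C->BAB, D->CAC

  step 2 ⇒ step 3: CACDABCDBABCACBCDBABCACCACDA ⇒ BAB·DA·BAB·CAC·DA·BCD·BAB·CAC·BCD·DA·BCD·BAB·DA·BAB·BCD·BAB·CAC·BCD·DA·BCD·BAB·DA·BAB·BAB·DA·BAB·CAC·DA
    A ↦ DA
    B ↦ BCD
    C ↦ BAB
    D ↦ CAC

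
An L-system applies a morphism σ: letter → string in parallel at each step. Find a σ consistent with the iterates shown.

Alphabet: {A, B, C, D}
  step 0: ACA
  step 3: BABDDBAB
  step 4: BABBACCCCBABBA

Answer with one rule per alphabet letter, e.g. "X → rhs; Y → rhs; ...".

A->B, B->BA, C->D, D->CC

  step 3 ⇒ step 4: BABDDBAB ⇒ BA·B·BA·CC·CC·BA·B·BA
    A ↦ B
    B ↦ BA
    D ↦ CC
    C ↦ D  (constrained at step 0)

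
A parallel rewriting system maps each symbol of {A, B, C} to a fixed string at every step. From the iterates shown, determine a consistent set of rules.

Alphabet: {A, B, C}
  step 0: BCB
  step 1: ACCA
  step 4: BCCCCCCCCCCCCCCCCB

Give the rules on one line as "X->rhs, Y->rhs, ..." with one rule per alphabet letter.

  step 0 ⇒ step 1: BCB ⇒ A·CC·A
    B ↦ A
    C ↦ CC
    A ↦ B  (constrained at step 1)

A->B, B->A, C->CC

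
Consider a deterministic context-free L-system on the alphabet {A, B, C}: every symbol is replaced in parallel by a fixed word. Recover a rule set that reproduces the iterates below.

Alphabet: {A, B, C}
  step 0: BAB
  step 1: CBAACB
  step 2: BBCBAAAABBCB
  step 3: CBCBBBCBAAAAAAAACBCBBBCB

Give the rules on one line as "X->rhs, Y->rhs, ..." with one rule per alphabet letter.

A->AA, B->CB, C->BB

  step 2 ⇒ step 3: BBCBAAAABBCB ⇒ CB·CB·BB·CB·AA·AA·AA·AA·CB·CB·BB·CB
    A ↦ AA
    B ↦ CB
    C ↦ BB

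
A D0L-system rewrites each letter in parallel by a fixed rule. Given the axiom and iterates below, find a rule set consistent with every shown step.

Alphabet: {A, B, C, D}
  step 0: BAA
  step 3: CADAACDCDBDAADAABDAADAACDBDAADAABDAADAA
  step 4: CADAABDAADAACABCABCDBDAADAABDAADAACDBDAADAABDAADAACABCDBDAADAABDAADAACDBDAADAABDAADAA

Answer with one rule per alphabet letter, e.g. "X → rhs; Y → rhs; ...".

  step 3 ⇒ step 4: CADAACDCDBDAADAABDAADAACDBDAADAABDAADAA ⇒ CA·DAA·B·DAA·DAA·CA·B·CA·B·CD·B·DAA·DAA·B·DAA·DAA·CD·B·DAA·DAA·B·DAA·DAA·CA·B·CD·B·DAA·DAA·B·DAA·DAA·CD·B·DAA·DAA·B·DAA·DAA
    A ↦ DAA
    B ↦ CD
    C ↦ CA
    D ↦ B

A->DAA, B->CD, C->CA, D->B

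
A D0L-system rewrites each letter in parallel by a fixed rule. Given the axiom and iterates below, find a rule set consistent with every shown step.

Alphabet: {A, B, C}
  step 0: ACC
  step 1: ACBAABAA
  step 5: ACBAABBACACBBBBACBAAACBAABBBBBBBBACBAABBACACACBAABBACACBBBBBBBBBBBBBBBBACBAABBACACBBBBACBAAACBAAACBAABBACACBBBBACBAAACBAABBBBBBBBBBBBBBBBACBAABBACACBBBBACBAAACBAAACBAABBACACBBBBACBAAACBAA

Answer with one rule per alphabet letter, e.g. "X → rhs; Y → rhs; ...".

A->AC, B->BB, C->BAA

  step 0 ⇒ step 1: ACC ⇒ AC·BAA·BAA
    A ↦ AC
    C ↦ BAA
    B ↦ BB  (constrained at step 1)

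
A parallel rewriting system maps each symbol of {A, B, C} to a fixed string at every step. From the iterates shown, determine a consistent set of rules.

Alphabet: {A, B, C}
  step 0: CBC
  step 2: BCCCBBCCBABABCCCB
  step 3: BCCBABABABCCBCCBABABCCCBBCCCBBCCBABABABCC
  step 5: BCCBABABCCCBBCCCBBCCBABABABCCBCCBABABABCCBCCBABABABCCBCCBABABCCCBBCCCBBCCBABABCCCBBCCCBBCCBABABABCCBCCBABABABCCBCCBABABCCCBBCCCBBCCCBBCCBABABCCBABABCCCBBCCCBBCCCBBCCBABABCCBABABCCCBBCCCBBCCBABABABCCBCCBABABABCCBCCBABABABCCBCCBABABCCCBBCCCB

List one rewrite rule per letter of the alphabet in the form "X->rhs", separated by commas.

  step 2 ⇒ step 3: BCCCBBCCBABABCCCB ⇒ BCC·BA·BA·BA·BCC·BCC·BA·BA·BCC·CB·BCC·CB·BCC·BA·BA·BA·BCC
    A ↦ CB
    B ↦ BCC
    C ↦ BA

A->CB, B->BCC, C->BA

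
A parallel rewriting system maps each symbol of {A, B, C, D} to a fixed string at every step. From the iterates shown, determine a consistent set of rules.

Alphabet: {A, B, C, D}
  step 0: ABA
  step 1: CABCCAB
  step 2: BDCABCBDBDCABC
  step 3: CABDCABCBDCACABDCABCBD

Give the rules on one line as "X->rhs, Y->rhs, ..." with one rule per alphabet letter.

  step 2 ⇒ step 3: BDCABCBDBDCABC ⇒ C·A·BD·CAB·C·BD·C·A·C·A·BD·CAB·C·BD
    A ↦ CAB
    B ↦ C
    C ↦ BD
    D ↦ A

A->CAB, B->C, C->BD, D->A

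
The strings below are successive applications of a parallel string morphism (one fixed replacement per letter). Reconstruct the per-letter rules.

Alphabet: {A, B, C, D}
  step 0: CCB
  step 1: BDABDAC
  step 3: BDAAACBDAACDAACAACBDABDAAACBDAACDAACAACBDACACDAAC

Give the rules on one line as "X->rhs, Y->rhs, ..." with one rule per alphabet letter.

  step 0 ⇒ step 1: CCB ⇒ BDA·BDA·C
    B ↦ C
    C ↦ BDA
    A ↦ AAC  (constrained at step 1)
    D ↦ ACD  (constrained at step 1)

A->AAC, B->C, C->BDA, D->ACD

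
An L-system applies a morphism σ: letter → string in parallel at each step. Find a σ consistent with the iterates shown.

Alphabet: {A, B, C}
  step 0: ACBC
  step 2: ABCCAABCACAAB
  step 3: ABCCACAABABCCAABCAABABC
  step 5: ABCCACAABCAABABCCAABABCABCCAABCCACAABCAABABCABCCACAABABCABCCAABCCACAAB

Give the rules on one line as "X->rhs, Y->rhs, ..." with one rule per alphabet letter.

A->AB, B->C, C->CA

  step 2 ⇒ step 3: ABCCAABCACAAB ⇒ AB·C·CA·CA·AB·AB·C·CA·AB·CA·AB·AB·C
    A ↦ AB
    B ↦ C
    C ↦ CA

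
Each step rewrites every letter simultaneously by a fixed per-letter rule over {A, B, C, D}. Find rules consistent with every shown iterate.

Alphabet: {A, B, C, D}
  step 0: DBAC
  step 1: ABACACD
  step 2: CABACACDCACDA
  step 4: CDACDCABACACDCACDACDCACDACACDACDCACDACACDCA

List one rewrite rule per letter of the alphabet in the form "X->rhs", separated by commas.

  step 1 ⇒ step 2: ABACACD ⇒ CA·BA·CA·CD·CA·CD·A
    A ↦ CA
    B ↦ BA
    C ↦ CD
    D ↦ A

A->CA, B->BA, C->CD, D->A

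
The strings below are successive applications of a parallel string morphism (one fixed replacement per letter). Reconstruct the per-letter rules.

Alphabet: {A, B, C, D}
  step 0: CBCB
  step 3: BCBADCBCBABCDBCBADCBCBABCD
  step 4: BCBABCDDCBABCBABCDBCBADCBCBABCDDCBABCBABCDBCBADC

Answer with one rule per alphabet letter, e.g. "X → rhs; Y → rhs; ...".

A->D, B->BC, C->BA, D->DC

  step 3 ⇒ step 4: BCBADCBCBABCDBCBADCBCBABCD ⇒ BC·BA·BC·D·DC·BA·BC·BA·BC·D·BC·BA·DC·BC·BA·BC·D·DC·BA·BC·BA·BC·D·BC·BA·DC
    A ↦ D
    B ↦ BC
    C ↦ BA
    D ↦ DC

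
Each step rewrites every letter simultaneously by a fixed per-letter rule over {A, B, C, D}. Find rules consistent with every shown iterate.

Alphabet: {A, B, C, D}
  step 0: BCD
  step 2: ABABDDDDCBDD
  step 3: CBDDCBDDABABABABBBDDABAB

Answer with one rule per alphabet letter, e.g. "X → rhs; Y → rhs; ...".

A->CB, B->DD, C->BB, D->AB

  step 2 ⇒ step 3: ABABDDDDCBDD ⇒ CB·DD·CB·DD·AB·AB·AB·AB·BB·DD·AB·AB
    A ↦ CB
    B ↦ DD
    C ↦ BB
    D ↦ AB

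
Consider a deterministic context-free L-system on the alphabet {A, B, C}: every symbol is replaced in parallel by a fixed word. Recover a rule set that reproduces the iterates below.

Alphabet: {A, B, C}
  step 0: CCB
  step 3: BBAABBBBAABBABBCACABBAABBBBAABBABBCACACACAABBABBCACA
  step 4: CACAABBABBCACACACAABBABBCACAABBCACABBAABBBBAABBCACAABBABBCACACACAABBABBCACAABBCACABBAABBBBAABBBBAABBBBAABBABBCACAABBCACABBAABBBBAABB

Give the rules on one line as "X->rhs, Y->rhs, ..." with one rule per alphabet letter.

  step 3 ⇒ step 4: BBAABBBBAABBABBCACABBAABBBBAABBABBCACACACAABBABBCACA ⇒ CA·CA·ABB·ABB·CA·CA·CA·CA·ABB·ABB·CA·CA·ABB·CA·CA·BBA·ABB·BBA·ABB·CA·CA·ABB·ABB·CA·CA·CA·CA·ABB·ABB·CA·CA·ABB·CA·CA·BBA·ABB·BBA·ABB·BBA·ABB·BBA·ABB·ABB·CA·CA·ABB·CA·CA·BBA·ABB·BBA·ABB
    A ↦ ABB
    B ↦ CA
    C ↦ BBA

A->ABB, B->CA, C->BBA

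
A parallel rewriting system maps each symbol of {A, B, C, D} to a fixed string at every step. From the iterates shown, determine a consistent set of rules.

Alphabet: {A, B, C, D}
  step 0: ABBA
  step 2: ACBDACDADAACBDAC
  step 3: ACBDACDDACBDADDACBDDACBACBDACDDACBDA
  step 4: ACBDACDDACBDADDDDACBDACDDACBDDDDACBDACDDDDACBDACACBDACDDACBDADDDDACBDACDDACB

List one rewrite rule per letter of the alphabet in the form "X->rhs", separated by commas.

  step 3 ⇒ step 4: ACBDACDDACBDADDACBDDACBACBDACDDACBDA ⇒ ACB·DA·C·DD·ACB·DA·DD·DD·ACB·DA·C·DD·ACB·DD·DD·ACB·DA·C·DD·DD·ACB·DA·C·ACB·DA·C·DD·ACB·DA·DD·DD·ACB·DA·C·DD·ACB
    A ↦ ACB
    B ↦ C
    C ↦ DA
    D ↦ DD

A->ACB, B->C, C->DA, D->DD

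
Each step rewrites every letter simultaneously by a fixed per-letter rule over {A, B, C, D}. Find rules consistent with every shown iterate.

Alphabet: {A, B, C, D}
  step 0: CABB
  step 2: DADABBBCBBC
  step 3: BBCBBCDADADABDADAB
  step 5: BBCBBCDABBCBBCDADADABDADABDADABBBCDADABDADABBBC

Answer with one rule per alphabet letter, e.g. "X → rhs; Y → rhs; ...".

  step 2 ⇒ step 3: DADABBBCBBC ⇒ B·BC·B·BC·DA·DA·DA·B·DA·DA·B
    A ↦ BC
    B ↦ DA
    C ↦ B
    D ↦ B

A->BC, B->DA, C->B, D->B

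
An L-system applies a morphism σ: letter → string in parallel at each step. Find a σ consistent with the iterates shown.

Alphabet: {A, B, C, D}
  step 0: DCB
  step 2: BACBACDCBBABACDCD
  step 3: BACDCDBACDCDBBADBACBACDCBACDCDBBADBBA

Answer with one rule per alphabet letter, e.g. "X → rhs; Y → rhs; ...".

  step 2 ⇒ step 3: BACBACDCBBABACDCD ⇒ BAC·DC·D·BAC·DC·D·BBA·D·BAC·BAC·DC·BAC·DC·D·BBA·D·BBA
    A ↦ DC
    B ↦ BAC
    C ↦ D
    D ↦ BBA

A->DC, B->BAC, C->D, D->BBA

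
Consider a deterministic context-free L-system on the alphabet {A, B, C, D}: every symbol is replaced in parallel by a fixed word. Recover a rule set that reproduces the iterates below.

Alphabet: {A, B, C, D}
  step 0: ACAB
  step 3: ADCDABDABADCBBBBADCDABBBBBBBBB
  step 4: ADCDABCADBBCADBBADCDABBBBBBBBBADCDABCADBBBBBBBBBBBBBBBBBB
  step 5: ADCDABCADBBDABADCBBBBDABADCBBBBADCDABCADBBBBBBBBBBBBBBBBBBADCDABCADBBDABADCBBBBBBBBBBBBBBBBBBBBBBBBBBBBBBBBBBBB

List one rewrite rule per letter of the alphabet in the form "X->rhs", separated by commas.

A->AD, B->BB, C->DAB, D->C

  step 4 ⇒ step 5: ADCDABCADBBCADBBADCDABBBBBBBBBADCDABCADBBBBBBBBBBBBBBBBBB ⇒ AD·C·DAB·C·AD·BB·DAB·AD·C·BB·BB·DAB·AD·C·BB·BB·AD·C·DAB·C·AD·BB·BB·BB·BB·BB·BB·BB·BB·BB·AD·C·DAB·C·AD·BB·DAB·AD·C·BB·BB·BB·BB·BB·BB·BB·BB·BB·BB·BB·BB·BB·BB·BB·BB·BB·BB
    A ↦ AD
    B ↦ BB
    C ↦ DAB
    D ↦ C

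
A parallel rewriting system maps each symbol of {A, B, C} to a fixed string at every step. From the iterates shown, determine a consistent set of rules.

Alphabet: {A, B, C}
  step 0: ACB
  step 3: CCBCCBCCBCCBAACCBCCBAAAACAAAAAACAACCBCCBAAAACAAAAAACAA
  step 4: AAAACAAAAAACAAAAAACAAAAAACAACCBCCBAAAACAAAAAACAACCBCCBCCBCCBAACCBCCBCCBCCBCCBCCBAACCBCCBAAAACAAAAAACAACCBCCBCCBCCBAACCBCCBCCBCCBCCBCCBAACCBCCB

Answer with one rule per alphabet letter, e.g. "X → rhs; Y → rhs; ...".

  step 3 ⇒ step 4: CCBCCBCCBCCBAACCBCCBAAAACAAAAAACAACCBCCBAAAACAAAAAACAA ⇒ AA·AA·CAA·AA·AA·CAA·AA·AA·CAA·AA·AA·CAA·CCB·CCB·AA·AA·CAA·AA·AA·CAA·CCB·CCB·CCB·CCB·AA·CCB·CCB·CCB·CCB·CCB·CCB·AA·CCB·CCB·AA·AA·CAA·AA·AA·CAA·CCB·CCB·CCB·CCB·AA·CCB·CCB·CCB·CCB·CCB·CCB·AA·CCB·CCB
    A ↦ CCB
    B ↦ CAA
    C ↦ AA

A->CCB, B->CAA, C->AA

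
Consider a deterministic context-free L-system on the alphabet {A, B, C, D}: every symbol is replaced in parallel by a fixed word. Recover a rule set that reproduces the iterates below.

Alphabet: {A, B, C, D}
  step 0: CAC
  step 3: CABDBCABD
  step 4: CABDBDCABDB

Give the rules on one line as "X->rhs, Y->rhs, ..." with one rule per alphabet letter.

  step 3 ⇒ step 4: CABDBCABD ⇒ CA·B·D·B·D·CA·B·D·B
    A ↦ B
    B ↦ D
    C ↦ CA
    D ↦ B

A->B, B->D, C->CA, D->B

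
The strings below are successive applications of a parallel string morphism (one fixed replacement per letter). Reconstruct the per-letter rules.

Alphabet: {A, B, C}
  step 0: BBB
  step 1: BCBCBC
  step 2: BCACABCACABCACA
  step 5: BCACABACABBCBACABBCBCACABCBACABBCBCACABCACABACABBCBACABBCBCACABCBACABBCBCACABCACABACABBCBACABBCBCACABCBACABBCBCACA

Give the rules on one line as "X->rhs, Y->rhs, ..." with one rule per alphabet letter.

A->B, B->BC, C->ACA

  step 1 ⇒ step 2: BCBCBC ⇒ BC·ACA·BC·ACA·BC·ACA
    B ↦ BC
    C ↦ ACA
    A ↦ B  (constrained at step 2)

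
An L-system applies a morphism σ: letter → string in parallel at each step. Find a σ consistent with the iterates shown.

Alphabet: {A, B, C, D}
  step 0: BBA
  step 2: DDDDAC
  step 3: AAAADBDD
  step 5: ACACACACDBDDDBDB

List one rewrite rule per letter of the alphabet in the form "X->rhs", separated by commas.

A->DB, B->C, C->DD, D->A

  step 2 ⇒ step 3: DDDDAC ⇒ A·A·A·A·DB·DD
    A ↦ DB
    C ↦ DD
    D ↦ A
    B ↦ C  (constrained at step 0)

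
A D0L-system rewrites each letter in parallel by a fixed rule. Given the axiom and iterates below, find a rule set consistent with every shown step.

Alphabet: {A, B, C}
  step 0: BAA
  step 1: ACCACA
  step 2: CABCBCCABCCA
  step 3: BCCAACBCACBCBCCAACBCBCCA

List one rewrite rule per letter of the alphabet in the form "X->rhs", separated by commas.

A->CA, B->AC, C->BC

  step 2 ⇒ step 3: CABCBCCABCCA ⇒ BC·CA·AC·BC·AC·BC·BC·CA·AC·BC·BC·CA
    A ↦ CA
    B ↦ AC
    C ↦ BC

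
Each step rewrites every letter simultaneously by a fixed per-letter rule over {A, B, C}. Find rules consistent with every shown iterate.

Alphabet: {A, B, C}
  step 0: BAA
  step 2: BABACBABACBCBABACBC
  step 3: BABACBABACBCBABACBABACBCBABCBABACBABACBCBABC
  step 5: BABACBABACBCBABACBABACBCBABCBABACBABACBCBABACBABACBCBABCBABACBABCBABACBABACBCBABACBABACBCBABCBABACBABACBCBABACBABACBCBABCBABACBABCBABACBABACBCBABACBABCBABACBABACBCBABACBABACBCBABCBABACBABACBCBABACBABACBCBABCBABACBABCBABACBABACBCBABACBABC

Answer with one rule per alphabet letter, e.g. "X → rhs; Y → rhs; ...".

A->BAC, B->BA, C->BC

  step 2 ⇒ step 3: BABACBABACBCBABACBC ⇒ BA·BAC·BA·BAC·BC·BA·BAC·BA·BAC·BC·BA·BC·BA·BAC·BA·BAC·BC·BA·BC
    A ↦ BAC
    B ↦ BA
    C ↦ BC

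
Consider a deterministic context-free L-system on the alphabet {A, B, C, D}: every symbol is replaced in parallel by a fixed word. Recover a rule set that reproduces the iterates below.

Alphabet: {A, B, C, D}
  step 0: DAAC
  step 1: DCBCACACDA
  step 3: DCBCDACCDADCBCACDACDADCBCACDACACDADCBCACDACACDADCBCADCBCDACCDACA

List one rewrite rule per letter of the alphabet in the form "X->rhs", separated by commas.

A->CA, B->C, C->CDA, D->DCB

  step 0 ⇒ step 1: DAAC ⇒ DCB·CA·CA·CDA
    A ↦ CA
    C ↦ CDA
    D ↦ DCB
    B ↦ C  (constrained at step 1)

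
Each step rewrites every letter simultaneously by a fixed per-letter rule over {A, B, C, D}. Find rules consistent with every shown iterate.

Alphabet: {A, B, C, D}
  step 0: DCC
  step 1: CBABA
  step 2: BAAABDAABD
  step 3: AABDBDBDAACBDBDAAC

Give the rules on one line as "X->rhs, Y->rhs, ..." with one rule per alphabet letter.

A->BD, B->AA, C->BA, D->C

  step 2 ⇒ step 3: BAAABDAABD ⇒ AA·BD·BD·BD·AA·C·BD·BD·AA·C
    A ↦ BD
    B ↦ AA
    D ↦ C
  step 0 ⇒ step 1: DCC ⇒ C·BA·BA
    C ↦ BA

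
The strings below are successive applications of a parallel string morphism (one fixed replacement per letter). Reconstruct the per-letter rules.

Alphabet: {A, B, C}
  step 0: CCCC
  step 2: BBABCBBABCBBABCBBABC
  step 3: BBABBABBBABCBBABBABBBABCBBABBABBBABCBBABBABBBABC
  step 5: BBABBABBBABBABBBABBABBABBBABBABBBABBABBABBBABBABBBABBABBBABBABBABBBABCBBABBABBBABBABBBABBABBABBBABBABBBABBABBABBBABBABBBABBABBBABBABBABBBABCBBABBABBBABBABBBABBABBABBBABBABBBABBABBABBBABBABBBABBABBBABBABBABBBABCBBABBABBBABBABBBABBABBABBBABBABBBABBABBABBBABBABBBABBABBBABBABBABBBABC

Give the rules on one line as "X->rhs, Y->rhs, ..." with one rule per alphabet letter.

A->B, B->BBA, C->BC

  step 2 ⇒ step 3: BBABCBBABCBBABCBBABC ⇒ BBA·BBA·B·BBA·BC·BBA·BBA·B·BBA·BC·BBA·BBA·B·BBA·BC·BBA·BBA·B·BBA·BC
    A ↦ B
    B ↦ BBA
    C ↦ BC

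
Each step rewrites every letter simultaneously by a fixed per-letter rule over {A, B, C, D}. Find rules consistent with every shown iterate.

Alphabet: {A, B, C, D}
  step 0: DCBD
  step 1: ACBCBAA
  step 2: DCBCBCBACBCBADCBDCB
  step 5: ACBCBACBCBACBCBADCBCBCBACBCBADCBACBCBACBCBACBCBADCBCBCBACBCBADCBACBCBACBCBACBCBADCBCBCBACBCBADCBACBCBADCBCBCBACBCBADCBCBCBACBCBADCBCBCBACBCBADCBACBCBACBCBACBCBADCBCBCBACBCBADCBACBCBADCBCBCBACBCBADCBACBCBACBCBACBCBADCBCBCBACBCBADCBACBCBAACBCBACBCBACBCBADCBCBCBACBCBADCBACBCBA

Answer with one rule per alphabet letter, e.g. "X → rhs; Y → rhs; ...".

  step 1 ⇒ step 2: ACBCBAA ⇒ DCB·CBC·BA·CBC·BA·DCB·DCB
    A ↦ DCB
    B ↦ BA
    C ↦ CBC
  step 0 ⇒ step 1: DCBD ⇒ A·CBC·BA·A
    D ↦ A

A->DCB, B->BA, C->CBC, D->A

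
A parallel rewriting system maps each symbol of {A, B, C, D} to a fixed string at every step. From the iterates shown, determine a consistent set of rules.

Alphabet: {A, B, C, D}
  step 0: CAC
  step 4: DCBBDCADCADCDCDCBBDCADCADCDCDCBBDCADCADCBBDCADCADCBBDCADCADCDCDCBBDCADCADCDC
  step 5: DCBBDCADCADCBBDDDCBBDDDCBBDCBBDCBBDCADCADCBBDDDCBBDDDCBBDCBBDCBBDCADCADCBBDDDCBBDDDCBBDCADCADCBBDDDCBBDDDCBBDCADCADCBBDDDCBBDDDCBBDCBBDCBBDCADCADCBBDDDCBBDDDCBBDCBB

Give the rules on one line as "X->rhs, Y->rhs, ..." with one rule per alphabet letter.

A->DD, B->DCA, C->BB, D->DC

  step 4 ⇒ step 5: DCBBDCADCADCDCDCBBDCADCADCDCDCBBDCADCADCBBDCADCADCBBDCADCADCDCDCBBDCADCADCDC ⇒ DC·BB·DCA·DCA·DC·BB·DD·DC·BB·DD·DC·BB·DC·BB·DC·BB·DCA·DCA·DC·BB·DD·DC·BB·DD·DC·BB·DC·BB·DC·BB·DCA·DCA·DC·BB·DD·DC·BB·DD·DC·BB·DCA·DCA·DC·BB·DD·DC·BB·DD·DC·BB·DCA·DCA·DC·BB·DD·DC·BB·DD·DC·BB·DC·BB·DC·BB·DCA·DCA·DC·BB·DD·DC·BB·DD·DC·BB·DC·BB
    A ↦ DD
    B ↦ DCA
    C ↦ BB
    D ↦ DC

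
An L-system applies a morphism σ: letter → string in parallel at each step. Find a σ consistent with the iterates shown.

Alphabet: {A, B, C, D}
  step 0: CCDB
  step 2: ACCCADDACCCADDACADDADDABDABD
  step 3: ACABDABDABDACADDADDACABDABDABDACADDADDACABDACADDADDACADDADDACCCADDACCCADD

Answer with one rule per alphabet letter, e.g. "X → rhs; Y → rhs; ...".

A->AC, B->CC, C->ABD, D->ADD

  step 2 ⇒ step 3: ACCCADDACCCADDACADDADDABDABD ⇒ AC·ABD·ABD·ABD·AC·ADD·ADD·AC·ABD·ABD·ABD·AC·ADD·ADD·AC·ABD·AC·ADD·ADD·AC·ADD·ADD·AC·CC·ADD·AC·CC·ADD
    A ↦ AC
    B ↦ CC
    C ↦ ABD
    D ↦ ADD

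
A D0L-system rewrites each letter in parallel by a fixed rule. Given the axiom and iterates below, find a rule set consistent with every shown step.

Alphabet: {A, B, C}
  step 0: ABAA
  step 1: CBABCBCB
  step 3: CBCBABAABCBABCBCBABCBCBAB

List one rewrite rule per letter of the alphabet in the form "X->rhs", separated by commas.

  step 0 ⇒ step 1: ABAA ⇒ CB·AB·CB·CB
    A ↦ CB
    B ↦ AB
    C ↦ A  (constrained at step 1)

A->CB, B->AB, C->A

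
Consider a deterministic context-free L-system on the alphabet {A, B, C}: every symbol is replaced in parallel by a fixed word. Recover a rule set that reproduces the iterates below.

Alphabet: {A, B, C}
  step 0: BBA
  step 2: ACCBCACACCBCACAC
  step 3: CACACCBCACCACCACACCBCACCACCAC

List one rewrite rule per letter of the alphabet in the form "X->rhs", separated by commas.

A->C, B->CBC, C->AC

  step 2 ⇒ step 3: ACCBCACACCBCACAC ⇒ C·AC·AC·CBC·AC·C·AC·C·AC·AC·CBC·AC·C·AC·C·AC
    A ↦ C
    B ↦ CBC
    C ↦ AC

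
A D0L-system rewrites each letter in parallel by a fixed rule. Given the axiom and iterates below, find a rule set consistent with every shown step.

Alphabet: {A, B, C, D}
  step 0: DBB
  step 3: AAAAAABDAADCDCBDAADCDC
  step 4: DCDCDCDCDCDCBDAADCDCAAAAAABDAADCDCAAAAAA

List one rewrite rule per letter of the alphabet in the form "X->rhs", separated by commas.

  step 3 ⇒ step 4: AAAAAABDAADCDCBDAADCDC ⇒ DC·DC·DC·DC·DC·DC·BD·AA·DC·DC·AA·A·AA·A·BD·AA·DC·DC·AA·A·AA·A
    A ↦ DC
    B ↦ BD
    C ↦ A
    D ↦ AA

A->DC, B->BD, C->A, D->AA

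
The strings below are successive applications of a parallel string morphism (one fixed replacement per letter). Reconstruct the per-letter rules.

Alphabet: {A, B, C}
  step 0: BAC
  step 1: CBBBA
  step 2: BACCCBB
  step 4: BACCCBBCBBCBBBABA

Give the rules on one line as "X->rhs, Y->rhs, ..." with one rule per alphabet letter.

  step 1 ⇒ step 2: CBBBA ⇒ BA·C·C·C·BB
    A ↦ BB
    B ↦ C
    C ↦ BA

A->BB, B->C, C->BA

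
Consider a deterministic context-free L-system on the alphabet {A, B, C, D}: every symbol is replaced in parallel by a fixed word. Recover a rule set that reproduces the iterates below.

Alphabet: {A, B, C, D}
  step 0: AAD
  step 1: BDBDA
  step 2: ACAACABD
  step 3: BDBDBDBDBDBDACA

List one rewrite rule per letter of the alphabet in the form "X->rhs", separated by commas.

  step 2 ⇒ step 3: ACAACABD ⇒ BD·BD·BD·BD·BD·BD·AC·A
    A ↦ BD
    B ↦ AC
    C ↦ BD
    D ↦ A

A->BD, B->AC, C->BD, D->A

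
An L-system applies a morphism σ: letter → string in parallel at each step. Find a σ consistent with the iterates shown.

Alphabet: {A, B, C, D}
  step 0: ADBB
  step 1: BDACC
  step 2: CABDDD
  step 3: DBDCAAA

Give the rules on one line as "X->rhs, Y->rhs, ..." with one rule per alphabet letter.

A->BD, B->C, C->D, D->A

  step 2 ⇒ step 3: CABDDD ⇒ D·BD·C·A·A·A
    A ↦ BD
    B ↦ C
    C ↦ D
    D ↦ A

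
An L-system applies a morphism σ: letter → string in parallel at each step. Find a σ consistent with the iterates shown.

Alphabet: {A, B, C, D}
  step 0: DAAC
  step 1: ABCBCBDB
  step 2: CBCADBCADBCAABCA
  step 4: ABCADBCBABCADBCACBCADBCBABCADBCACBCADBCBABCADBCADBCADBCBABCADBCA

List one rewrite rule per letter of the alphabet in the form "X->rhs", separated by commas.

  step 1 ⇒ step 2: ABCBCBDB ⇒ CB·CA·DB·CA·DB·CA·AB·CA
    A ↦ CB
    B ↦ CA
    C ↦ DB
    D ↦ AB

A->CB, B->CA, C->DB, D->AB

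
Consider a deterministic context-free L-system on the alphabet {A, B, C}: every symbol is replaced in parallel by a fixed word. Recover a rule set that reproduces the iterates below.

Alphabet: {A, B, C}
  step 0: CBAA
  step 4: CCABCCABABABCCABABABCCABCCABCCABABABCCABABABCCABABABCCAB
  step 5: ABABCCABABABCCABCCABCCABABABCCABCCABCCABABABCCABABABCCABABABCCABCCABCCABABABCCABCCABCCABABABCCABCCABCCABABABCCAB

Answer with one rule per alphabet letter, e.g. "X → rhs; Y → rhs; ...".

  step 4 ⇒ step 5: CCABCCABABABCCABABABCCABCCABCCABABABCCABABABCCABABABCCAB ⇒ AB·AB·C·CAB·AB·AB·C·CAB·C·CAB·C·CAB·AB·AB·C·CAB·C·CAB·C·CAB·AB·AB·C·CAB·AB·AB·C·CAB·AB·AB·C·CAB·C·CAB·C·CAB·AB·AB·C·CAB·C·CAB·C·CAB·AB·AB·C·CAB·C·CAB·C·CAB·AB·AB·C·CAB
    A ↦ C
    B ↦ CAB
    C ↦ AB

A->C, B->CAB, C->AB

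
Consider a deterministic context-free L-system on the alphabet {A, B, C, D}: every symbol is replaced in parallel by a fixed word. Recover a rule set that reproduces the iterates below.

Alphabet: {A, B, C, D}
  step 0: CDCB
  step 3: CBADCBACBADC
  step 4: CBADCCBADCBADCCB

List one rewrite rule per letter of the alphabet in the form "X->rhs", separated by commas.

  step 3 ⇒ step 4: CBADCBACBADC ⇒ CB·A·D·C·CB·A·D·CB·A·D·C·CB
    A ↦ D
    B ↦ A
    C ↦ CB
    D ↦ C

A->D, B->A, C->CB, D->C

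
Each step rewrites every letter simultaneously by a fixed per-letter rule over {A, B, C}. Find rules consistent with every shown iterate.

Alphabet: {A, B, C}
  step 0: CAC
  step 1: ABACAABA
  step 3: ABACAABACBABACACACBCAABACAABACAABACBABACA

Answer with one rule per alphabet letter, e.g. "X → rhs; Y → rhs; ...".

  step 0 ⇒ step 1: CAC ⇒ ABA·CA·ABA
    A ↦ CA
    C ↦ ABA
    B ↦ CB  (constrained at step 1)

A->CA, B->CB, C->ABA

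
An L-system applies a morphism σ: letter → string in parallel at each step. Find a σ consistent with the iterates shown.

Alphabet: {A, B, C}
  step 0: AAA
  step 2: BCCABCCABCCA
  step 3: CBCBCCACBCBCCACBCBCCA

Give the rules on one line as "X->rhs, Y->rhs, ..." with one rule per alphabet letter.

  step 2 ⇒ step 3: BCCABCCABCCA ⇒ C·BC·BC·CA·C·BC·BC·CA·C·BC·BC·CA
    A ↦ CA
    B ↦ C
    C ↦ BC

A->CA, B->C, C->BC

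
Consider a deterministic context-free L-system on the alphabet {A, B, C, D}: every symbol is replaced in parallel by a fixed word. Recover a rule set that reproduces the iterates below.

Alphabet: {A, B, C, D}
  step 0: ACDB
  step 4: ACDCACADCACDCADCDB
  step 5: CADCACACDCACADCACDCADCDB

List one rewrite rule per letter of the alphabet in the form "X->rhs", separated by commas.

  step 4 ⇒ step 5: ACDCACADCACDCADCDB ⇒ C·A·DC·A·C·A·C·DC·A·C·A·DC·A·C·DC·A·DC·DB
    A ↦ C
    B ↦ DB
    C ↦ A
    D ↦ DC

A->C, B->DB, C->A, D->DC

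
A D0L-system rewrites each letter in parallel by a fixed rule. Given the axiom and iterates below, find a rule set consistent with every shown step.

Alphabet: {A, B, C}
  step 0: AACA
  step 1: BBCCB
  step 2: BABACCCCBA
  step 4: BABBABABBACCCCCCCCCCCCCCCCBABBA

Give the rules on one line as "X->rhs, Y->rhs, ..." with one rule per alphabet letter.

  step 1 ⇒ step 2: BBCCB ⇒ BA·BA·CC·CC·BA
    B ↦ BA
    C ↦ CC
  step 0 ⇒ step 1: AACA ⇒ B·B·CC·B
    A ↦ B

A->B, B->BA, C->CC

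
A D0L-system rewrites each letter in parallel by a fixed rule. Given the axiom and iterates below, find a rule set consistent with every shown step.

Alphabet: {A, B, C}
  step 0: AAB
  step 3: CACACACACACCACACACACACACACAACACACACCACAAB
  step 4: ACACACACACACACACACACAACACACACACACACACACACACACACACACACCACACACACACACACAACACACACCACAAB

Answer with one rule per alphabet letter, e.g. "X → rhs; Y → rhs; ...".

A->CAC, B->AAB, C->A

  step 3 ⇒ step 4: CACACACACACCACACACACACACACAACACACACCACAAB ⇒ A·CAC·A·CAC·A·CAC·A·CAC·A·CAC·A·A·CAC·A·CAC·A·CAC·A·CAC·A·CAC·A·CAC·A·CAC·A·CAC·CAC·A·CAC·A·CAC·A·CAC·A·A·CAC·A·CAC·CAC·AAB
    A ↦ CAC
    B ↦ AAB
    C ↦ A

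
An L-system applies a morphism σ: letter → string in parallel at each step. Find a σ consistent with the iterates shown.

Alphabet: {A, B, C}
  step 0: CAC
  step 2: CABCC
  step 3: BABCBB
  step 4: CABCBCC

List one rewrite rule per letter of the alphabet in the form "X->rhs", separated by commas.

A->AB, B->C, C->B

  step 3 ⇒ step 4: BABCBB ⇒ C·AB·C·B·C·C
    A ↦ AB
    B ↦ C
    C ↦ B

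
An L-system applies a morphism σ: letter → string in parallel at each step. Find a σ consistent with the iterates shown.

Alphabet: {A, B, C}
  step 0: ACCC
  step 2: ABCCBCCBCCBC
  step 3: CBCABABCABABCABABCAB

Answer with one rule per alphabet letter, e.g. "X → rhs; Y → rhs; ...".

  step 2 ⇒ step 3: ABCCBCCBCCBC ⇒ CB·C·AB·AB·C·AB·AB·C·AB·AB·C·AB
    A ↦ CB
    B ↦ C
    C ↦ AB

A->CB, B->C, C->AB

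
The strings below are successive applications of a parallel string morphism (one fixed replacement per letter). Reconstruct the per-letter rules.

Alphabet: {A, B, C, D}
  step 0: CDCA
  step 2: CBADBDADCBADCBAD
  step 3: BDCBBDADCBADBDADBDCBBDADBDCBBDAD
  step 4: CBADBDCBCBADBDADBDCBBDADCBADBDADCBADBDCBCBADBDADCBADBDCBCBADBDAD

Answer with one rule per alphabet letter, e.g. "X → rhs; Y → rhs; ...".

A->BD, B->CB, C->BD, D->AD

  step 3 ⇒ step 4: BDCBBDADCBADBDADBDCBBDADBDCBBDAD ⇒ CB·AD·BD·CB·CB·AD·BD·AD·BD·CB·BD·AD·CB·AD·BD·AD·CB·AD·BD·CB·CB·AD·BD·AD·CB·AD·BD·CB·CB·AD·BD·AD
    A ↦ BD
    B ↦ CB
    C ↦ BD
    D ↦ AD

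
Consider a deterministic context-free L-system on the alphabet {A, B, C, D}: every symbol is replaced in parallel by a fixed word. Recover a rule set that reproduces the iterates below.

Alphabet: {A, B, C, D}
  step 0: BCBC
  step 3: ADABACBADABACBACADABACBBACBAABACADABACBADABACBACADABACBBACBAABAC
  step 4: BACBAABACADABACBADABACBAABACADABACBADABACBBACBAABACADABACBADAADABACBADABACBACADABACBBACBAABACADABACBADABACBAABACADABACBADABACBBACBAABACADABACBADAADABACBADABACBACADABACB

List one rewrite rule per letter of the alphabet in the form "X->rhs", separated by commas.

A->BAC, B->ADA, C->B, D->BAA

  step 3 ⇒ step 4: ADABACBADABACBACADABACBBACBAABACADABACBADABACBACADABACBBACBAABAC ⇒ BAC·BAA·BAC·ADA·BAC·B·ADA·BAC·BAA·BAC·ADA·BAC·B·ADA·BAC·B·BAC·BAA·BAC·ADA·BAC·B·ADA·ADA·BAC·B·ADA·BAC·BAC·ADA·BAC·B·BAC·BAA·BAC·ADA·BAC·B·ADA·BAC·BAA·BAC·ADA·BAC·B·ADA·BAC·B·BAC·BAA·BAC·ADA·BAC·B·ADA·ADA·BAC·B·ADA·BAC·BAC·ADA·BAC·B
    A ↦ BAC
    B ↦ ADA
    C ↦ B
    D ↦ BAA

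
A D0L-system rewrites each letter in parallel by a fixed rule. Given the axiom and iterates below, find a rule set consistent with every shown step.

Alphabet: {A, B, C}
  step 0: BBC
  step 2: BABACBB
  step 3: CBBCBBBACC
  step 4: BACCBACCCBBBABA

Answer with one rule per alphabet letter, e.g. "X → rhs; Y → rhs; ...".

A->BB, B->C, C->BA

  step 3 ⇒ step 4: CBBCBBBACC ⇒ BA·C·C·BA·C·C·C·BB·BA·BA
    A ↦ BB
    B ↦ C
    C ↦ BA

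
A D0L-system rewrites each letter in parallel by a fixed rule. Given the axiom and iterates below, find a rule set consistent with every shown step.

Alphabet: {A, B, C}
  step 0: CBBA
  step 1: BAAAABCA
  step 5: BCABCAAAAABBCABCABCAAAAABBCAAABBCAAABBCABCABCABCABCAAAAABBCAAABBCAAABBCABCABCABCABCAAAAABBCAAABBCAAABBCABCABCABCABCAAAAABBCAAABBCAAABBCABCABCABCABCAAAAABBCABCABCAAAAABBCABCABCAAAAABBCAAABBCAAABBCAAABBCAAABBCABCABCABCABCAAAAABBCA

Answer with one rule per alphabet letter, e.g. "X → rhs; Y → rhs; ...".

A->BCA, B->AA, C->B

  step 0 ⇒ step 1: CBBA ⇒ B·AA·AA·BCA
    A ↦ BCA
    B ↦ AA
    C ↦ B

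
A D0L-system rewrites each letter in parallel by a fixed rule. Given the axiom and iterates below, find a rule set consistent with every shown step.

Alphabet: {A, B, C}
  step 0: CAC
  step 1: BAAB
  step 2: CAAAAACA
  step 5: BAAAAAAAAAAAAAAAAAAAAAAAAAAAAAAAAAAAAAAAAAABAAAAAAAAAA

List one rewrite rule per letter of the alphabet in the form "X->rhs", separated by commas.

A->AA, B->CA, C->B

  step 1 ⇒ step 2: BAAB ⇒ CA·AA·AA·CA
    A ↦ AA
    B ↦ CA
  step 0 ⇒ step 1: CAC ⇒ B·AA·B
    C ↦ B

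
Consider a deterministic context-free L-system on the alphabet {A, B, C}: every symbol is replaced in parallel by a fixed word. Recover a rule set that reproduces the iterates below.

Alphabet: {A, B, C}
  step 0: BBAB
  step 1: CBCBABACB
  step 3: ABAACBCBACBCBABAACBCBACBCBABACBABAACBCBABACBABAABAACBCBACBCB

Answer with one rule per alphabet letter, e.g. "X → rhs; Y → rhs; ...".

  step 0 ⇒ step 1: BBAB ⇒ CB·CB·ABA·CB
    A ↦ ABA
    B ↦ CB
    C ↦ ACB  (constrained at step 1)

A->ABA, B->CB, C->ACB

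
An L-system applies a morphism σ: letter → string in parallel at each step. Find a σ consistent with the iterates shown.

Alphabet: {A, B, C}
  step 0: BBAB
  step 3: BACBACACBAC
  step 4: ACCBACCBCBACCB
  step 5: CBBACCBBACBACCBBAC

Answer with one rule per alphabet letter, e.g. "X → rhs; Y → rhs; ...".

A->C, B->AC, C->B

  step 4 ⇒ step 5: ACCBACCBCBACCB ⇒ C·B·B·AC·C·B·B·AC·B·AC·C·B·B·AC
    A ↦ C
    B ↦ AC
    C ↦ B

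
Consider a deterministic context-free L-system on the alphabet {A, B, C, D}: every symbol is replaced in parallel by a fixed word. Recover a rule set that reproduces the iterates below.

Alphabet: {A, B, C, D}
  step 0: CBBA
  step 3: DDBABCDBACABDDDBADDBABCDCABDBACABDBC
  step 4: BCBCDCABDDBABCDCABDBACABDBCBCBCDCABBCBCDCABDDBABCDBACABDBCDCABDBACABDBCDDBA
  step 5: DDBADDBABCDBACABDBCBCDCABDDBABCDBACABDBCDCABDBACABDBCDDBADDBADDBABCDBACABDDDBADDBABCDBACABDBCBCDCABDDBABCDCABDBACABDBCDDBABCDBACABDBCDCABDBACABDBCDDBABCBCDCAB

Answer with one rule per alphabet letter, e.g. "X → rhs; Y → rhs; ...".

  step 4 ⇒ step 5: BCBCDCABDDBABCDCABDBACABDBCBCBCDCABBCBCDCABDDBABCDBACABDBCDCABDBACABDBCDDBA ⇒ D·DBA·D·DBA·BC·DBA·CAB·D·BC·BC·D·CAB·D·DBA·BC·DBA·CAB·D·BC·D·CAB·DBA·CAB·D·BC·D·DBA·D·DBA·D·DBA·BC·DBA·CAB·D·D·DBA·D·DBA·BC·DBA·CAB·D·BC·BC·D·CAB·D·DBA·BC·D·CAB·DBA·CAB·D·BC·D·DBA·BC·DBA·CAB·D·BC·D·CAB·DBA·CAB·D·BC·D·DBA·BC·BC·D·CAB
    A ↦ CAB
    B ↦ D
    C ↦ DBA
    D ↦ BC

A->CAB, B->D, C->DBA, D->BC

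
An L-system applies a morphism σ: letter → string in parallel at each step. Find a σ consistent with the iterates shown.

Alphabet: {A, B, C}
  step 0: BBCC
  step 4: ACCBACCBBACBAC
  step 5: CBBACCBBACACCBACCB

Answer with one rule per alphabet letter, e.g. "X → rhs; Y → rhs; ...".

A->C, B->AC, C->B

  step 4 ⇒ step 5: ACCBACCBBACBAC ⇒ C·B·B·AC·C·B·B·AC·AC·C·B·AC·C·B
    A ↦ C
    B ↦ AC
    C ↦ B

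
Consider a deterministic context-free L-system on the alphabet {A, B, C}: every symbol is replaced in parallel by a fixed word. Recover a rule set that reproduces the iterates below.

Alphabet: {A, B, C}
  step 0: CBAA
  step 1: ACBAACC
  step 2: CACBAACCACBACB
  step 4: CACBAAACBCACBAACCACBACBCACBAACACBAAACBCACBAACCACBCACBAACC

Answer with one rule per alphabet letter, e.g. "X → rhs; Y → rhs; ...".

A->C, B->AA, C->ACB

  step 1 ⇒ step 2: ACBAACC ⇒ C·ACB·AA·C·C·ACB·ACB
    A ↦ C
    B ↦ AA
    C ↦ ACB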